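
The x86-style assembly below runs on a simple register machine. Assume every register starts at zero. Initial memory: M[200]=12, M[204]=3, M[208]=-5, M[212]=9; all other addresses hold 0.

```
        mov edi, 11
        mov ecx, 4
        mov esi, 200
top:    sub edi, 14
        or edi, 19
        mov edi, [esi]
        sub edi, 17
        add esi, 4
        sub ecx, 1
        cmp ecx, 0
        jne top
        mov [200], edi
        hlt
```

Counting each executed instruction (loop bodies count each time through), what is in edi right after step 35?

mov edi, 11 → edi=11
mov ecx, 4 → ecx=4
mov esi, 200 → esi=200
sub edi, 14 → edi=11-14=-3
or edi, 19 → edi=(-3)|19=-1
mov edi, [esi] → edi=M[200]=12
sub edi, 17 → edi=12-17=-5
add esi, 4 → esi=200+4=204
sub ecx, 1 → ecx=4-1=3
cmp ecx, 0  (cmp 3,0)
jne top: taken
sub edi, 14 → edi=(-5)-14=-19
or edi, 19 → edi=(-19)|19=-1
mov edi, [esi] → edi=M[204]=3
sub edi, 17 → edi=3-17=-14
add esi, 4 → esi=204+4=208
sub ecx, 1 → ecx=3-1=2
cmp ecx, 0  (cmp 2,0)
jne top: taken
sub edi, 14 → edi=(-14)-14=-28
or edi, 19 → edi=(-28)|19=-9
mov edi, [esi] → edi=M[208]=-5
sub edi, 17 → edi=(-5)-17=-22
add esi, 4 → esi=208+4=212
sub ecx, 1 → ecx=2-1=1
cmp ecx, 0  (cmp 1,0)
jne top: taken
sub edi, 14 → edi=(-22)-14=-36
or edi, 19 → edi=(-36)|19=-33
mov edi, [esi] → edi=M[212]=9
sub edi, 17 → edi=9-17=-8
add esi, 4 → esi=212+4=216
sub ecx, 1 → ecx=1-1=0
cmp ecx, 0  (cmp 0,0)
jne top: not taken
After step 35: edi = -8.

-8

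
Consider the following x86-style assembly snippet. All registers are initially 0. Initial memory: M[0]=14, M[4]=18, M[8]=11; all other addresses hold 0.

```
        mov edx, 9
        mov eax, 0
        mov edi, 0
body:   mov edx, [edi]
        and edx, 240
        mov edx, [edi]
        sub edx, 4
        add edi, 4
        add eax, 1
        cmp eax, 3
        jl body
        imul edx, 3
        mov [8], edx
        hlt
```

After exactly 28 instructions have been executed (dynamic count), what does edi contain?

12

after mov edx, 9: edx=9
after mov eax, 0: eax=0
after mov edi, 0: edi=0
after mov edx, [edi]: edx=M[0]=14
after and edx, 240: edx=14&240=0
after mov edx, [edi]: edx=M[0]=14
after sub edx, 4: edx=14-4=10
after add edi, 4: edi=0+4=4
after add eax, 1: eax=0+1=1
cmp eax, 3  (cmp 1,3)
jl body: taken
after mov edx, [edi]: edx=M[4]=18
after and edx, 240: edx=18&240=16
after mov edx, [edi]: edx=M[4]=18
after sub edx, 4: edx=18-4=14
after add edi, 4: edi=4+4=8
after add eax, 1: eax=1+1=2
cmp eax, 3  (cmp 2,3)
jl body: taken
after mov edx, [edi]: edx=M[8]=11
after and edx, 240: edx=11&240=0
after mov edx, [edi]: edx=M[8]=11
after sub edx, 4: edx=11-4=7
after add edi, 4: edi=8+4=12
after add eax, 1: eax=2+1=3
cmp eax, 3  (cmp 3,3)
jl body: not taken
after imul edx, 3: edx=7*3=21
After step 28: edi = 12.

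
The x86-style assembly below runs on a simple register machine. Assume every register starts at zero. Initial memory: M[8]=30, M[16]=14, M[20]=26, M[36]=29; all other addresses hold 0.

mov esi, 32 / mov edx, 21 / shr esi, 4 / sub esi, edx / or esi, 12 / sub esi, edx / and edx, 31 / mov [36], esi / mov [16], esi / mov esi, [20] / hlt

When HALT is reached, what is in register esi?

esi=32
edx=21
esi=32>>4=2
esi=2-21=-19
esi=(-19)|12=-19
esi=(-19)-21=-40
edx=21&31=21
mov [36], esi → M[36]=-40
mov [16], esi → M[16]=-40
esi=M[20]=26
halt.

26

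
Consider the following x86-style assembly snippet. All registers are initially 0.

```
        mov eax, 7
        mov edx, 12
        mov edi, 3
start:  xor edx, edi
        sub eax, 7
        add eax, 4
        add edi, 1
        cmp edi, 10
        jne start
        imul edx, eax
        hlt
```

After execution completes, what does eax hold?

-14

mov eax, 7 → eax=7
mov edx, 12 → edx=12
mov edi, 3 → edi=3
xor edx, edi → edx=12^3=15
sub eax, 7 → eax=7-7=0
add eax, 4 → eax=0+4=4
add edi, 1 → edi=3+1=4
cmp edi, 10  (cmp 4,10)
jne start: taken
xor edx, edi → edx=15^4=11
sub eax, 7 → eax=4-7=-3
add eax, 4 → eax=(-3)+4=1
add edi, 1 → edi=4+1=5
cmp edi, 10  (cmp 5,10)
jne start: taken
xor edx, edi → edx=11^5=14
sub eax, 7 → eax=1-7=-6
add eax, 4 → eax=(-6)+4=-2
add edi, 1 → edi=5+1=6
cmp edi, 10  (cmp 6,10)
jne start: taken
xor edx, edi → edx=14^6=8
sub eax, 7 → eax=(-2)-7=-9
add eax, 4 → eax=(-9)+4=-5
add edi, 1 → edi=6+1=7
cmp edi, 10  (cmp 7,10)
jne start: taken
xor edx, edi → edx=8^7=15
sub eax, 7 → eax=(-5)-7=-12
add eax, 4 → eax=(-12)+4=-8
add edi, 1 → edi=7+1=8
cmp edi, 10  (cmp 8,10)
jne start: taken
xor edx, edi → edx=15^8=7
sub eax, 7 → eax=(-8)-7=-15
add eax, 4 → eax=(-15)+4=-11
add edi, 1 → edi=8+1=9
cmp edi, 10  (cmp 9,10)
jne start: taken
xor edx, edi → edx=7^9=14
sub eax, 7 → eax=(-11)-7=-18
add eax, 4 → eax=(-18)+4=-14
add edi, 1 → edi=9+1=10
cmp edi, 10  (cmp 10,10)
jne start: not taken
imul edx, eax → edx=14*(-14)=-196
halt.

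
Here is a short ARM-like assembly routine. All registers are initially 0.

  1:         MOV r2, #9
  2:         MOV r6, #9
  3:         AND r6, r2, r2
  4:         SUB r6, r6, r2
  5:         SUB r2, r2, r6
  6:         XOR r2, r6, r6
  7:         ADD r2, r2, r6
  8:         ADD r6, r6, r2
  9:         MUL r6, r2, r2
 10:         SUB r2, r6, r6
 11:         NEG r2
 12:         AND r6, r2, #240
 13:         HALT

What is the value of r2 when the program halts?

after MOV r2, #9: r2=9
after MOV r6, #9: r6=9
after AND r6, r2, r2: r6=9&9=9
after SUB r6, r6, r2: r6=9-9=0
after SUB r2, r2, r6: r2=9-0=9
after XOR r2, r6, r6: r2=0^0=0
after ADD r2, r2, r6: r2=0+0=0
after ADD r6, r6, r2: r6=0+0=0
after MUL r6, r2, r2: r6=0*0=0
after SUB r2, r6, r6: r2=0-0=0
after NEG r2: r2=-(0)=0
after AND r6, r2, #240: r6=0&240=0
halt.

0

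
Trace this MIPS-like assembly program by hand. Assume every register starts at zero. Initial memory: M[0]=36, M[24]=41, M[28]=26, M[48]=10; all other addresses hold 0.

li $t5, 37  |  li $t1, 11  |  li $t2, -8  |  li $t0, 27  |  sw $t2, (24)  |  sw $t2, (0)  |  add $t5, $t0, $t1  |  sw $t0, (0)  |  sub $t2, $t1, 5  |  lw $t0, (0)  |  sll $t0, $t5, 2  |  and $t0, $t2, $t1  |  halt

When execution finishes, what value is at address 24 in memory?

after li $t5, 37: $t5=37
after li $t1, 11: $t1=11
after li $t2, -8: $t2=-8
after li $t0, 27: $t0=27
sw $t2, (24) → M[24]=-8
sw $t2, (0) → M[0]=-8
after add $t5, $t0, $t1: $t5=27+11=38
sw $t0, (0) → M[0]=27
after sub $t2, $t1, 5: $t2=11-5=6
after lw $t0, (0): $t0=M[0]=27
after sll $t0, $t5, 2: $t0=38<<2=152
after and $t0, $t2, $t1: $t0=6&11=2
halt.

-8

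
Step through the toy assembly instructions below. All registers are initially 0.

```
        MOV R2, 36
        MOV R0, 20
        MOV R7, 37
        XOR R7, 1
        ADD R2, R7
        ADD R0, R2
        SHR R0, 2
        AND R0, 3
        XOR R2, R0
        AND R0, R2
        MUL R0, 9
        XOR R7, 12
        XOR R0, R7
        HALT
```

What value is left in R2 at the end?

75

after MOV R2, 36: R2=36
after MOV R0, 20: R0=20
after MOV R7, 37: R7=37
after XOR R7, 1: R7=37^1=36
after ADD R2, R7: R2=36+36=72
after ADD R0, R2: R0=20+72=92
after SHR R0, 2: R0=92>>2=23
after AND R0, 3: R0=23&3=3
after XOR R2, R0: R2=72^3=75
after AND R0, R2: R0=3&75=3
after MUL R0, 9: R0=3*9=27
after XOR R7, 12: R7=36^12=40
after XOR R0, R7: R0=27^40=51
halt.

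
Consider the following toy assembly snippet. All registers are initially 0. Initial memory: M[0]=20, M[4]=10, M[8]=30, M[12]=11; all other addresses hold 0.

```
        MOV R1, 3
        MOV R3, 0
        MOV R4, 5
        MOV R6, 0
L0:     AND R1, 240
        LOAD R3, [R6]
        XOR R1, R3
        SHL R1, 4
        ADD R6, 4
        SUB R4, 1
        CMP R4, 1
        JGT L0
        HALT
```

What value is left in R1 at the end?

R1=3
R3=0
R4=5
R6=0
R1=3&240=0
R3=M[0]=20
R1=0^20=20
R1=20<<4=320
R6=0+4=4
R4=5-1=4
CMP R4, 1  (cmp 4,1)
JGT L0: taken
R1=320&240=64
R3=M[4]=10
R1=64^10=74
R1=74<<4=1184
R6=4+4=8
R4=4-1=3
CMP R4, 1  (cmp 3,1)
JGT L0: taken
R1=1184&240=160
R3=M[8]=30
R1=160^30=190
R1=190<<4=3040
R6=8+4=12
R4=3-1=2
CMP R4, 1  (cmp 2,1)
JGT L0: taken
R1=3040&240=224
R3=M[12]=11
R1=224^11=235
R1=235<<4=3760
R6=12+4=16
R4=2-1=1
CMP R4, 1  (cmp 1,1)
JGT L0: not taken
halt.

3760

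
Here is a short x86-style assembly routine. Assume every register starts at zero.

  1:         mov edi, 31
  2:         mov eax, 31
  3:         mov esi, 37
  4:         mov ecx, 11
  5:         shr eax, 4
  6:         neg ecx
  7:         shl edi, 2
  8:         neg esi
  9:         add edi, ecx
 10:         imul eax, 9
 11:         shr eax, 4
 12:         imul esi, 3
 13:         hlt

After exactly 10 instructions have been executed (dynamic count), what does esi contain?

mov edi, 31 → edi=31
mov eax, 31 → eax=31
mov esi, 37 → esi=37
mov ecx, 11 → ecx=11
shr eax, 4 → eax=31>>4=1
neg ecx → ecx=-(11)=-11
shl edi, 2 → edi=31<<2=124
neg esi → esi=-(37)=-37
add edi, ecx → edi=124+(-11)=113
imul eax, 9 → eax=1*9=9
After step 10: esi = -37.

-37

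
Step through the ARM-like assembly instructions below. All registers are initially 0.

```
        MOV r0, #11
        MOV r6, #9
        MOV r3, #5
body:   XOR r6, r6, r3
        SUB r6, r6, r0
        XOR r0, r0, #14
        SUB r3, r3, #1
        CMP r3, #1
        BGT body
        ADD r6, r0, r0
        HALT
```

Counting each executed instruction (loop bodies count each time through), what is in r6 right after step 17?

-8

after MOV r0, #11: r0=11
after MOV r6, #9: r6=9
after MOV r3, #5: r3=5
after XOR r6, r6, r3: r6=9^5=12
after SUB r6, r6, r0: r6=12-11=1
after XOR r0, r0, #14: r0=11^14=5
after SUB r3, r3, #1: r3=5-1=4
CMP r3, #1  (cmp 4,1)
BGT body: taken
after XOR r6, r6, r3: r6=1^4=5
after SUB r6, r6, r0: r6=5-5=0
after XOR r0, r0, #14: r0=5^14=11
after SUB r3, r3, #1: r3=4-1=3
CMP r3, #1  (cmp 3,1)
BGT body: taken
after XOR r6, r6, r3: r6=0^3=3
after SUB r6, r6, r0: r6=3-11=-8
After step 17: r6 = -8.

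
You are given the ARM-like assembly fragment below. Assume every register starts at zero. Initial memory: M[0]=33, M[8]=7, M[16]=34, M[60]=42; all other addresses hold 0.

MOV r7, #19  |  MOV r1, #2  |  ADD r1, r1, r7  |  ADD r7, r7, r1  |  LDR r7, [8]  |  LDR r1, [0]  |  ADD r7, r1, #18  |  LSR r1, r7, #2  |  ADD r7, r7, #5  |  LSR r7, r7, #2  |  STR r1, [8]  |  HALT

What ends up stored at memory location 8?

12

MOV r7, #19 → r7=19
MOV r1, #2 → r1=2
ADD r1, r1, r7 → r1=2+19=21
ADD r7, r7, r1 → r7=19+21=40
LDR r7, [8] → r7=M[8]=7
LDR r1, [0] → r1=M[0]=33
ADD r7, r1, #18 → r7=33+18=51
LSR r1, r7, #2 → r1=51>>2=12
ADD r7, r7, #5 → r7=51+5=56
LSR r7, r7, #2 → r7=56>>2=14
STR r1, [8] → M[8]=12
halt.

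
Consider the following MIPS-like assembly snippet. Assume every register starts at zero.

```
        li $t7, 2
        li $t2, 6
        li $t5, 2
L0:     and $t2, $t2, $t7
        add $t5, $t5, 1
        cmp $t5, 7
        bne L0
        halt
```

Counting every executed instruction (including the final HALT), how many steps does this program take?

li $t7, 2 → $t7=2
li $t2, 6 → $t2=6
li $t5, 2 → $t5=2
and $t2, $t2, $t7 → $t2=6&2=2
add $t5, $t5, 1 → $t5=2+1=3
cmp $t5, 7  (cmp 3,7)
bne L0: taken
and $t2, $t2, $t7 → $t2=2&2=2
add $t5, $t5, 1 → $t5=3+1=4
cmp $t5, 7  (cmp 4,7)
bne L0: taken
and $t2, $t2, $t7 → $t2=2&2=2
add $t5, $t5, 1 → $t5=4+1=5
cmp $t5, 7  (cmp 5,7)
bne L0: taken
and $t2, $t2, $t7 → $t2=2&2=2
add $t5, $t5, 1 → $t5=5+1=6
cmp $t5, 7  (cmp 6,7)
bne L0: taken
and $t2, $t2, $t7 → $t2=2&2=2
add $t5, $t5, 1 → $t5=6+1=7
cmp $t5, 7  (cmp 7,7)
bne L0: not taken
halt.
Total executed instructions: 24.

24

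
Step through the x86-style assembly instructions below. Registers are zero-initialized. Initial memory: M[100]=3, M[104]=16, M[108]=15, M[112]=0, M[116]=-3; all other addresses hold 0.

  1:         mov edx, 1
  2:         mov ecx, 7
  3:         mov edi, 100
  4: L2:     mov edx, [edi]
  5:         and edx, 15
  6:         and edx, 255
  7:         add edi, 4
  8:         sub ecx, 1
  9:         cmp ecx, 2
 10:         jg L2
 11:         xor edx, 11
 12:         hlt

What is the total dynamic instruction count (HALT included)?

mov edx, 1 → edx=1
mov ecx, 7 → ecx=7
mov edi, 100 → edi=100
mov edx, [edi] → edx=M[100]=3
and edx, 15 → edx=3&15=3
and edx, 255 → edx=3&255=3
add edi, 4 → edi=100+4=104
sub ecx, 1 → ecx=7-1=6
cmp ecx, 2  (cmp 6,2)
jg L2: taken
mov edx, [edi] → edx=M[104]=16
and edx, 15 → edx=16&15=0
and edx, 255 → edx=0&255=0
add edi, 4 → edi=104+4=108
sub ecx, 1 → ecx=6-1=5
cmp ecx, 2  (cmp 5,2)
jg L2: taken
mov edx, [edi] → edx=M[108]=15
and edx, 15 → edx=15&15=15
and edx, 255 → edx=15&255=15
add edi, 4 → edi=108+4=112
sub ecx, 1 → ecx=5-1=4
cmp ecx, 2  (cmp 4,2)
jg L2: taken
mov edx, [edi] → edx=M[112]=0
and edx, 15 → edx=0&15=0
and edx, 255 → edx=0&255=0
add edi, 4 → edi=112+4=116
sub ecx, 1 → ecx=4-1=3
cmp ecx, 2  (cmp 3,2)
jg L2: taken
mov edx, [edi] → edx=M[116]=-3
and edx, 15 → edx=(-3)&15=13
and edx, 255 → edx=13&255=13
add edi, 4 → edi=116+4=120
sub ecx, 1 → ecx=3-1=2
cmp ecx, 2  (cmp 2,2)
jg L2: not taken
xor edx, 11 → edx=13^11=6
halt.
Total executed instructions: 40.

40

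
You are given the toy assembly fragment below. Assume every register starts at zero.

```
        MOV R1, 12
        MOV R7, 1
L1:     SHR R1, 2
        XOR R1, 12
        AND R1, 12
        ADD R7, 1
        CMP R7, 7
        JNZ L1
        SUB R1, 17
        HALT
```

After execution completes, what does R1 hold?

-5

R1=12
R7=1
R1=12>>2=3
R1=3^12=15
R1=15&12=12
R7=1+1=2
CMP R7, 7  (cmp 2,7)
JNZ L1: taken
R1=12>>2=3
R1=3^12=15
R1=15&12=12
R7=2+1=3
CMP R7, 7  (cmp 3,7)
JNZ L1: taken
R1=12>>2=3
R1=3^12=15
R1=15&12=12
R7=3+1=4
CMP R7, 7  (cmp 4,7)
JNZ L1: taken
R1=12>>2=3
R1=3^12=15
R1=15&12=12
R7=4+1=5
CMP R7, 7  (cmp 5,7)
JNZ L1: taken
R1=12>>2=3
R1=3^12=15
R1=15&12=12
R7=5+1=6
CMP R7, 7  (cmp 6,7)
JNZ L1: taken
R1=12>>2=3
R1=3^12=15
R1=15&12=12
R7=6+1=7
CMP R7, 7  (cmp 7,7)
JNZ L1: not taken
R1=12-17=-5
halt.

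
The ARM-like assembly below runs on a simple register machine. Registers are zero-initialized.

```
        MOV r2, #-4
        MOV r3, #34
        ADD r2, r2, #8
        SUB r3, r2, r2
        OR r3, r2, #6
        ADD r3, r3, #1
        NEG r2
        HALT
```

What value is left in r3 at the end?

7

r2=-4
r3=34
r2=(-4)+8=4
r3=4-4=0
r3=4|6=6
r3=6+1=7
r2=-(4)=-4
halt.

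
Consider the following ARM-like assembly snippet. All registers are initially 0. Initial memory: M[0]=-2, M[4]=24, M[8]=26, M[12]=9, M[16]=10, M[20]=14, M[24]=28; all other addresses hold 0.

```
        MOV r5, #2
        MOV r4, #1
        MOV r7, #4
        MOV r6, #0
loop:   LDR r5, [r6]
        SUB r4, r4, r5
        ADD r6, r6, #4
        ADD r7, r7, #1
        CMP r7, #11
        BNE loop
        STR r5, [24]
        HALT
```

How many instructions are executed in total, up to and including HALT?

48

after MOV r5, #2: r5=2
after MOV r4, #1: r4=1
after MOV r7, #4: r7=4
after MOV r6, #0: r6=0
after LDR r5, [r6]: r5=M[0]=-2
after SUB r4, r4, r5: r4=1-(-2)=3
after ADD r6, r6, #4: r6=0+4=4
after ADD r7, r7, #1: r7=4+1=5
CMP r7, #11  (cmp 5,11)
BNE loop: taken
after LDR r5, [r6]: r5=M[4]=24
after SUB r4, r4, r5: r4=3-24=-21
after ADD r6, r6, #4: r6=4+4=8
after ADD r7, r7, #1: r7=5+1=6
CMP r7, #11  (cmp 6,11)
BNE loop: taken
after LDR r5, [r6]: r5=M[8]=26
after SUB r4, r4, r5: r4=(-21)-26=-47
after ADD r6, r6, #4: r6=8+4=12
after ADD r7, r7, #1: r7=6+1=7
CMP r7, #11  (cmp 7,11)
BNE loop: taken
after LDR r5, [r6]: r5=M[12]=9
after SUB r4, r4, r5: r4=(-47)-9=-56
after ADD r6, r6, #4: r6=12+4=16
after ADD r7, r7, #1: r7=7+1=8
CMP r7, #11  (cmp 8,11)
BNE loop: taken
after LDR r5, [r6]: r5=M[16]=10
after SUB r4, r4, r5: r4=(-56)-10=-66
after ADD r6, r6, #4: r6=16+4=20
after ADD r7, r7, #1: r7=8+1=9
CMP r7, #11  (cmp 9,11)
BNE loop: taken
after LDR r5, [r6]: r5=M[20]=14
after SUB r4, r4, r5: r4=(-66)-14=-80
after ADD r6, r6, #4: r6=20+4=24
after ADD r7, r7, #1: r7=9+1=10
CMP r7, #11  (cmp 10,11)
BNE loop: taken
after LDR r5, [r6]: r5=M[24]=28
after SUB r4, r4, r5: r4=(-80)-28=-108
after ADD r6, r6, #4: r6=24+4=28
after ADD r7, r7, #1: r7=10+1=11
CMP r7, #11  (cmp 11,11)
BNE loop: not taken
STR r5, [24] → M[24]=28
halt.
Total executed instructions: 48.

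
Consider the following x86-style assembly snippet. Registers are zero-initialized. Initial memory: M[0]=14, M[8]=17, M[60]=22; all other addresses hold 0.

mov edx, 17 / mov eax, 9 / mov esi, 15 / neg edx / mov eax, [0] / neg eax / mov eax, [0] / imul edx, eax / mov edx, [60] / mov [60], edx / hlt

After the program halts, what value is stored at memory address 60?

edx=17
eax=9
esi=15
edx=-(17)=-17
eax=M[0]=14
eax=-(14)=-14
eax=M[0]=14
edx=(-17)*14=-238
edx=M[60]=22
mov [60], edx → M[60]=22
halt.

22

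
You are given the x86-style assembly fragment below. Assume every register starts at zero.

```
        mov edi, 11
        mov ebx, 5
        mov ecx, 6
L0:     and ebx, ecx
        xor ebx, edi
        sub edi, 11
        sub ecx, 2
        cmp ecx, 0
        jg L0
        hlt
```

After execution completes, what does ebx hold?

-11

mov edi, 11 → edi=11
mov ebx, 5 → ebx=5
mov ecx, 6 → ecx=6
and ebx, ecx → ebx=5&6=4
xor ebx, edi → ebx=4^11=15
sub edi, 11 → edi=11-11=0
sub ecx, 2 → ecx=6-2=4
cmp ecx, 0  (cmp 4,0)
jg L0: taken
and ebx, ecx → ebx=15&4=4
xor ebx, edi → ebx=4^0=4
sub edi, 11 → edi=0-11=-11
sub ecx, 2 → ecx=4-2=2
cmp ecx, 0  (cmp 2,0)
jg L0: taken
and ebx, ecx → ebx=4&2=0
xor ebx, edi → ebx=0^(-11)=-11
sub edi, 11 → edi=(-11)-11=-22
sub ecx, 2 → ecx=2-2=0
cmp ecx, 0  (cmp 0,0)
jg L0: not taken
halt.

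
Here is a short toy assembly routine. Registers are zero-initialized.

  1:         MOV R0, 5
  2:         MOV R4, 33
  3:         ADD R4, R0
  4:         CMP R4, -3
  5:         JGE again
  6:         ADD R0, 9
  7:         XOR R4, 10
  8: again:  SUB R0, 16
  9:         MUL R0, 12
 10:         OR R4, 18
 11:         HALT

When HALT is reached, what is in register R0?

-132

after MOV R0, 5: R0=5
after MOV R4, 33: R4=33
after ADD R4, R0: R4=33+5=38
CMP R4, -3  (cmp 38,-3)
JGE again: taken
after SUB R0, 16: R0=5-16=-11
after MUL R0, 12: R0=(-11)*12=-132
after OR R4, 18: R4=38|18=54
halt.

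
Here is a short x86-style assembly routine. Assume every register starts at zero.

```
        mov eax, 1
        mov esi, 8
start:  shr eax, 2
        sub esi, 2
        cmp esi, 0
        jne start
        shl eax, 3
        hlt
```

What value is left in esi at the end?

0

mov eax, 1 → eax=1
mov esi, 8 → esi=8
shr eax, 2 → eax=1>>2=0
sub esi, 2 → esi=8-2=6
cmp esi, 0  (cmp 6,0)
jne start: taken
shr eax, 2 → eax=0>>2=0
sub esi, 2 → esi=6-2=4
cmp esi, 0  (cmp 4,0)
jne start: taken
shr eax, 2 → eax=0>>2=0
sub esi, 2 → esi=4-2=2
cmp esi, 0  (cmp 2,0)
jne start: taken
shr eax, 2 → eax=0>>2=0
sub esi, 2 → esi=2-2=0
cmp esi, 0  (cmp 0,0)
jne start: not taken
shl eax, 3 → eax=0<<3=0
halt.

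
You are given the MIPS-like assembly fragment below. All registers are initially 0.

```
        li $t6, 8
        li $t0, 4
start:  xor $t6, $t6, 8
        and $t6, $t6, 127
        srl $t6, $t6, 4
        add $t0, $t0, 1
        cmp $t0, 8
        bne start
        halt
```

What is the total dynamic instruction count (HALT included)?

27

after li $t6, 8: $t6=8
after li $t0, 4: $t0=4
after xor $t6, $t6, 8: $t6=8^8=0
after and $t6, $t6, 127: $t6=0&127=0
after srl $t6, $t6, 4: $t6=0>>4=0
after add $t0, $t0, 1: $t0=4+1=5
cmp $t0, 8  (cmp 5,8)
bne start: taken
after xor $t6, $t6, 8: $t6=0^8=8
after and $t6, $t6, 127: $t6=8&127=8
after srl $t6, $t6, 4: $t6=8>>4=0
after add $t0, $t0, 1: $t0=5+1=6
cmp $t0, 8  (cmp 6,8)
bne start: taken
after xor $t6, $t6, 8: $t6=0^8=8
after and $t6, $t6, 127: $t6=8&127=8
after srl $t6, $t6, 4: $t6=8>>4=0
after add $t0, $t0, 1: $t0=6+1=7
cmp $t0, 8  (cmp 7,8)
bne start: taken
after xor $t6, $t6, 8: $t6=0^8=8
after and $t6, $t6, 127: $t6=8&127=8
after srl $t6, $t6, 4: $t6=8>>4=0
after add $t0, $t0, 1: $t0=7+1=8
cmp $t0, 8  (cmp 8,8)
bne start: not taken
halt.
Total executed instructions: 27.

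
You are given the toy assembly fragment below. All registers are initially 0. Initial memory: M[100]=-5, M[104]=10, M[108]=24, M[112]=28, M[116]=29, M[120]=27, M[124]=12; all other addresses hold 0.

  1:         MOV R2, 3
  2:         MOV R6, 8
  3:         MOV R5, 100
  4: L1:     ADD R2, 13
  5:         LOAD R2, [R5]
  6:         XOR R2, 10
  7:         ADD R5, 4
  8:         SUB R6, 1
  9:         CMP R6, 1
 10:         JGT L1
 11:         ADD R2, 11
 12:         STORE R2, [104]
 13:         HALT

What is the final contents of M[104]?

17

MOV R2, 3 → R2=3
MOV R6, 8 → R6=8
MOV R5, 100 → R5=100
ADD R2, 13 → R2=3+13=16
LOAD R2, [R5] → R2=M[100]=-5
XOR R2, 10 → R2=(-5)^10=-15
ADD R5, 4 → R5=100+4=104
SUB R6, 1 → R6=8-1=7
CMP R6, 1  (cmp 7,1)
JGT L1: taken
ADD R2, 13 → R2=(-15)+13=-2
LOAD R2, [R5] → R2=M[104]=10
XOR R2, 10 → R2=10^10=0
ADD R5, 4 → R5=104+4=108
SUB R6, 1 → R6=7-1=6
CMP R6, 1  (cmp 6,1)
JGT L1: taken
ADD R2, 13 → R2=0+13=13
LOAD R2, [R5] → R2=M[108]=24
XOR R2, 10 → R2=24^10=18
ADD R5, 4 → R5=108+4=112
SUB R6, 1 → R6=6-1=5
CMP R6, 1  (cmp 5,1)
JGT L1: taken
ADD R2, 13 → R2=18+13=31
LOAD R2, [R5] → R2=M[112]=28
XOR R2, 10 → R2=28^10=22
ADD R5, 4 → R5=112+4=116
SUB R6, 1 → R6=5-1=4
CMP R6, 1  (cmp 4,1)
JGT L1: taken
ADD R2, 13 → R2=22+13=35
LOAD R2, [R5] → R2=M[116]=29
XOR R2, 10 → R2=29^10=23
ADD R5, 4 → R5=116+4=120
SUB R6, 1 → R6=4-1=3
CMP R6, 1  (cmp 3,1)
JGT L1: taken
ADD R2, 13 → R2=23+13=36
LOAD R2, [R5] → R2=M[120]=27
XOR R2, 10 → R2=27^10=17
ADD R5, 4 → R5=120+4=124
SUB R6, 1 → R6=3-1=2
CMP R6, 1  (cmp 2,1)
JGT L1: taken
ADD R2, 13 → R2=17+13=30
LOAD R2, [R5] → R2=M[124]=12
XOR R2, 10 → R2=12^10=6
ADD R5, 4 → R5=124+4=128
SUB R6, 1 → R6=2-1=1
CMP R6, 1  (cmp 1,1)
JGT L1: not taken
ADD R2, 11 → R2=6+11=17
STORE R2, [104] → M[104]=17
halt.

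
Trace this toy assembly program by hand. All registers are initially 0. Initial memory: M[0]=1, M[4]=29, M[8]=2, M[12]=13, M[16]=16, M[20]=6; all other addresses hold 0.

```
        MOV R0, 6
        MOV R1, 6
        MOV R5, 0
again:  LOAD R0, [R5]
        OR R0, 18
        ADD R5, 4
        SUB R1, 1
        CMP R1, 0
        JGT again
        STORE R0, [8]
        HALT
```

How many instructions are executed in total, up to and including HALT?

41

MOV R0, 6 → R0=6
MOV R1, 6 → R1=6
MOV R5, 0 → R5=0
LOAD R0, [R5] → R0=M[0]=1
OR R0, 18 → R0=1|18=19
ADD R5, 4 → R5=0+4=4
SUB R1, 1 → R1=6-1=5
CMP R1, 0  (cmp 5,0)
JGT again: taken
LOAD R0, [R5] → R0=M[4]=29
OR R0, 18 → R0=29|18=31
ADD R5, 4 → R5=4+4=8
SUB R1, 1 → R1=5-1=4
CMP R1, 0  (cmp 4,0)
JGT again: taken
LOAD R0, [R5] → R0=M[8]=2
OR R0, 18 → R0=2|18=18
ADD R5, 4 → R5=8+4=12
SUB R1, 1 → R1=4-1=3
CMP R1, 0  (cmp 3,0)
JGT again: taken
LOAD R0, [R5] → R0=M[12]=13
OR R0, 18 → R0=13|18=31
ADD R5, 4 → R5=12+4=16
SUB R1, 1 → R1=3-1=2
CMP R1, 0  (cmp 2,0)
JGT again: taken
LOAD R0, [R5] → R0=M[16]=16
OR R0, 18 → R0=16|18=18
ADD R5, 4 → R5=16+4=20
SUB R1, 1 → R1=2-1=1
CMP R1, 0  (cmp 1,0)
JGT again: taken
LOAD R0, [R5] → R0=M[20]=6
OR R0, 18 → R0=6|18=22
ADD R5, 4 → R5=20+4=24
SUB R1, 1 → R1=1-1=0
CMP R1, 0  (cmp 0,0)
JGT again: not taken
STORE R0, [8] → M[8]=22
halt.
Total executed instructions: 41.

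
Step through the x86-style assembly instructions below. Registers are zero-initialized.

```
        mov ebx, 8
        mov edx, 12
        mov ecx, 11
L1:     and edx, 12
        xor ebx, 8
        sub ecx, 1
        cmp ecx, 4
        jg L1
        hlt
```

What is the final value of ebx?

ebx=8
edx=12
ecx=11
edx=12&12=12
ebx=8^8=0
ecx=11-1=10
cmp ecx, 4  (cmp 10,4)
jg L1: taken
edx=12&12=12
ebx=0^8=8
ecx=10-1=9
cmp ecx, 4  (cmp 9,4)
jg L1: taken
edx=12&12=12
ebx=8^8=0
ecx=9-1=8
cmp ecx, 4  (cmp 8,4)
jg L1: taken
edx=12&12=12
ebx=0^8=8
ecx=8-1=7
cmp ecx, 4  (cmp 7,4)
jg L1: taken
edx=12&12=12
ebx=8^8=0
ecx=7-1=6
cmp ecx, 4  (cmp 6,4)
jg L1: taken
edx=12&12=12
ebx=0^8=8
ecx=6-1=5
cmp ecx, 4  (cmp 5,4)
jg L1: taken
edx=12&12=12
ebx=8^8=0
ecx=5-1=4
cmp ecx, 4  (cmp 4,4)
jg L1: not taken
halt.

0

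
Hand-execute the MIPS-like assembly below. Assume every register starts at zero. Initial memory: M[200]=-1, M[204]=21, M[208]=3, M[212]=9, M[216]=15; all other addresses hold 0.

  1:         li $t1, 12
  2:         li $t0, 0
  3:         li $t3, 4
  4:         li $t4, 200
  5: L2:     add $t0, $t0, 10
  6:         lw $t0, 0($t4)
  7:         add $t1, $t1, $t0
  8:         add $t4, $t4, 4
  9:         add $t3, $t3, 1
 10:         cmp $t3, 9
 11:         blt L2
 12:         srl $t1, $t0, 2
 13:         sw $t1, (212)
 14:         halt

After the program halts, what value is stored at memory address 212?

after li $t1, 12: $t1=12
after li $t0, 0: $t0=0
after li $t3, 4: $t3=4
after li $t4, 200: $t4=200
after add $t0, $t0, 10: $t0=0+10=10
after lw $t0, 0($t4): $t0=M[200]=-1
after add $t1, $t1, $t0: $t1=12+(-1)=11
after add $t4, $t4, 4: $t4=200+4=204
after add $t3, $t3, 1: $t3=4+1=5
cmp $t3, 9  (cmp 5,9)
blt L2: taken
after add $t0, $t0, 10: $t0=(-1)+10=9
after lw $t0, 0($t4): $t0=M[204]=21
after add $t1, $t1, $t0: $t1=11+21=32
after add $t4, $t4, 4: $t4=204+4=208
after add $t3, $t3, 1: $t3=5+1=6
cmp $t3, 9  (cmp 6,9)
blt L2: taken
after add $t0, $t0, 10: $t0=21+10=31
after lw $t0, 0($t4): $t0=M[208]=3
after add $t1, $t1, $t0: $t1=32+3=35
after add $t4, $t4, 4: $t4=208+4=212
after add $t3, $t3, 1: $t3=6+1=7
cmp $t3, 9  (cmp 7,9)
blt L2: taken
after add $t0, $t0, 10: $t0=3+10=13
after lw $t0, 0($t4): $t0=M[212]=9
after add $t1, $t1, $t0: $t1=35+9=44
after add $t4, $t4, 4: $t4=212+4=216
after add $t3, $t3, 1: $t3=7+1=8
cmp $t3, 9  (cmp 8,9)
blt L2: taken
after add $t0, $t0, 10: $t0=9+10=19
after lw $t0, 0($t4): $t0=M[216]=15
after add $t1, $t1, $t0: $t1=44+15=59
after add $t4, $t4, 4: $t4=216+4=220
after add $t3, $t3, 1: $t3=8+1=9
cmp $t3, 9  (cmp 9,9)
blt L2: not taken
after srl $t1, $t0, 2: $t1=15>>2=3
sw $t1, (212) → M[212]=3
halt.

3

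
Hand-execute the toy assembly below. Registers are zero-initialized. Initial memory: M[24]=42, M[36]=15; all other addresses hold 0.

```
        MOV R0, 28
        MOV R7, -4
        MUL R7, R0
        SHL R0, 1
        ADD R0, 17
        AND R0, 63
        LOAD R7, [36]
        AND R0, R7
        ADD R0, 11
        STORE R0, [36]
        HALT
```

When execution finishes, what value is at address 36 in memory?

20

after MOV R0, 28: R0=28
after MOV R7, -4: R7=-4
after MUL R7, R0: R7=(-4)*28=-112
after SHL R0, 1: R0=28<<1=56
after ADD R0, 17: R0=56+17=73
after AND R0, 63: R0=73&63=9
after LOAD R7, [36]: R7=M[36]=15
after AND R0, R7: R0=9&15=9
after ADD R0, 11: R0=9+11=20
STORE R0, [36] → M[36]=20
halt.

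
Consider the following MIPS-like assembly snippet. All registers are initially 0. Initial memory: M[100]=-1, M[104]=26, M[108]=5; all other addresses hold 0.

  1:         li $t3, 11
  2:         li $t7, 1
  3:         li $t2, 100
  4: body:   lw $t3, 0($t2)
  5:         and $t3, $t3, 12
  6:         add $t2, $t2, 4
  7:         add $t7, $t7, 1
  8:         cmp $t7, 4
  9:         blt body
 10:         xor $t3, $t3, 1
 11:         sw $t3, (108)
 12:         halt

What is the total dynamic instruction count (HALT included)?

$t3=11
$t7=1
$t2=100
$t3=M[100]=-1
$t3=(-1)&12=12
$t2=100+4=104
$t7=1+1=2
cmp $t7, 4  (cmp 2,4)
blt body: taken
$t3=M[104]=26
$t3=26&12=8
$t2=104+4=108
$t7=2+1=3
cmp $t7, 4  (cmp 3,4)
blt body: taken
$t3=M[108]=5
$t3=5&12=4
$t2=108+4=112
$t7=3+1=4
cmp $t7, 4  (cmp 4,4)
blt body: not taken
$t3=4^1=5
sw $t3, (108) → M[108]=5
halt.
Total executed instructions: 24.

24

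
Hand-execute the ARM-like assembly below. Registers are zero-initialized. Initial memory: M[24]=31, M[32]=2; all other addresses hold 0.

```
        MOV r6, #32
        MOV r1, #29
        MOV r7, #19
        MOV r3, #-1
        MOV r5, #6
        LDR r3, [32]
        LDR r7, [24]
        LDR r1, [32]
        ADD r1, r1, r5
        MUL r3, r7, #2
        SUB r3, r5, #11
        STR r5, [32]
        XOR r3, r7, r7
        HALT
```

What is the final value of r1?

8

MOV r6, #32 → r6=32
MOV r1, #29 → r1=29
MOV r7, #19 → r7=19
MOV r3, #-1 → r3=-1
MOV r5, #6 → r5=6
LDR r3, [32] → r3=M[32]=2
LDR r7, [24] → r7=M[24]=31
LDR r1, [32] → r1=M[32]=2
ADD r1, r1, r5 → r1=2+6=8
MUL r3, r7, #2 → r3=31*2=62
SUB r3, r5, #11 → r3=6-11=-5
STR r5, [32] → M[32]=6
XOR r3, r7, r7 → r3=31^31=0
halt.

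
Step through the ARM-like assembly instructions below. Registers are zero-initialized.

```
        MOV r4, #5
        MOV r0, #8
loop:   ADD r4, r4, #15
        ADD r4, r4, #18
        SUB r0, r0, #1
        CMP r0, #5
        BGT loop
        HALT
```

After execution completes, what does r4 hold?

104

MOV r4, #5 → r4=5
MOV r0, #8 → r0=8
ADD r4, r4, #15 → r4=5+15=20
ADD r4, r4, #18 → r4=20+18=38
SUB r0, r0, #1 → r0=8-1=7
CMP r0, #5  (cmp 7,5)
BGT loop: taken
ADD r4, r4, #15 → r4=38+15=53
ADD r4, r4, #18 → r4=53+18=71
SUB r0, r0, #1 → r0=7-1=6
CMP r0, #5  (cmp 6,5)
BGT loop: taken
ADD r4, r4, #15 → r4=71+15=86
ADD r4, r4, #18 → r4=86+18=104
SUB r0, r0, #1 → r0=6-1=5
CMP r0, #5  (cmp 5,5)
BGT loop: not taken
halt.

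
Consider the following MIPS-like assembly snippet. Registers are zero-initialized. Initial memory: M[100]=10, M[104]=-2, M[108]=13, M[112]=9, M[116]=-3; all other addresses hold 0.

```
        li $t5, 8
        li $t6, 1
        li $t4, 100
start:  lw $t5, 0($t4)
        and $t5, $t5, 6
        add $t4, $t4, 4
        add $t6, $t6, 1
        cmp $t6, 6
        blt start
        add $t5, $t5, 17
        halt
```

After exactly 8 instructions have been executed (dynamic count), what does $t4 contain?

after li $t5, 8: $t5=8
after li $t6, 1: $t6=1
after li $t4, 100: $t4=100
after lw $t5, 0($t4): $t5=M[100]=10
after and $t5, $t5, 6: $t5=10&6=2
after add $t4, $t4, 4: $t4=100+4=104
after add $t6, $t6, 1: $t6=1+1=2
cmp $t6, 6  (cmp 2,6)
After step 8: $t4 = 104.

104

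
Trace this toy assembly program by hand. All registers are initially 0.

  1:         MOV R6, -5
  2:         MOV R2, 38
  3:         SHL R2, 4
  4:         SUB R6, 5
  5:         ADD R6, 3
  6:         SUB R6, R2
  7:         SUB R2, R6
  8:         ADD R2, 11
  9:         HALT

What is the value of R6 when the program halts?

-615

MOV R6, -5 → R6=-5
MOV R2, 38 → R2=38
SHL R2, 4 → R2=38<<4=608
SUB R6, 5 → R6=(-5)-5=-10
ADD R6, 3 → R6=(-10)+3=-7
SUB R6, R2 → R6=(-7)-608=-615
SUB R2, R6 → R2=608-(-615)=1223
ADD R2, 11 → R2=1223+11=1234
halt.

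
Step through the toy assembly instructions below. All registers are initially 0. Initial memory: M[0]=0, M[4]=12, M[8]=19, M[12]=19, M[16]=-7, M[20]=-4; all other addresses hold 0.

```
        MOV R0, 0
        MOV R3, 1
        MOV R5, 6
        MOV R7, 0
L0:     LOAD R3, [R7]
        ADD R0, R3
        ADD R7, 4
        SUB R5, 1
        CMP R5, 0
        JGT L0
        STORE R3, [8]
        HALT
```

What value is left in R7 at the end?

24

after MOV R0, 0: R0=0
after MOV R3, 1: R3=1
after MOV R5, 6: R5=6
after MOV R7, 0: R7=0
after LOAD R3, [R7]: R3=M[0]=0
after ADD R0, R3: R0=0+0=0
after ADD R7, 4: R7=0+4=4
after SUB R5, 1: R5=6-1=5
CMP R5, 0  (cmp 5,0)
JGT L0: taken
after LOAD R3, [R7]: R3=M[4]=12
after ADD R0, R3: R0=0+12=12
after ADD R7, 4: R7=4+4=8
after SUB R5, 1: R5=5-1=4
CMP R5, 0  (cmp 4,0)
JGT L0: taken
after LOAD R3, [R7]: R3=M[8]=19
after ADD R0, R3: R0=12+19=31
after ADD R7, 4: R7=8+4=12
after SUB R5, 1: R5=4-1=3
CMP R5, 0  (cmp 3,0)
JGT L0: taken
after LOAD R3, [R7]: R3=M[12]=19
after ADD R0, R3: R0=31+19=50
after ADD R7, 4: R7=12+4=16
after SUB R5, 1: R5=3-1=2
CMP R5, 0  (cmp 2,0)
JGT L0: taken
after LOAD R3, [R7]: R3=M[16]=-7
after ADD R0, R3: R0=50+(-7)=43
after ADD R7, 4: R7=16+4=20
after SUB R5, 1: R5=2-1=1
CMP R5, 0  (cmp 1,0)
JGT L0: taken
after LOAD R3, [R7]: R3=M[20]=-4
after ADD R0, R3: R0=43+(-4)=39
after ADD R7, 4: R7=20+4=24
after SUB R5, 1: R5=1-1=0
CMP R5, 0  (cmp 0,0)
JGT L0: not taken
STORE R3, [8] → M[8]=-4
halt.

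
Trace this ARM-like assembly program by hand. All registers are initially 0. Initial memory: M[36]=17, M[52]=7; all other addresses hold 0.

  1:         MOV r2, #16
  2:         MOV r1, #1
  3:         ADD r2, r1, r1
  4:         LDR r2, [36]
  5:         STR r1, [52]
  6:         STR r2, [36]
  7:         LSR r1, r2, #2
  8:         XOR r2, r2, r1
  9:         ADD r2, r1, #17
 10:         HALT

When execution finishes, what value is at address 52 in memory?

1

r2=16
r1=1
r2=1+1=2
r2=M[36]=17
STR r1, [52] → M[52]=1
STR r2, [36] → M[36]=17
r1=17>>2=4
r2=17^4=21
r2=4+17=21
halt.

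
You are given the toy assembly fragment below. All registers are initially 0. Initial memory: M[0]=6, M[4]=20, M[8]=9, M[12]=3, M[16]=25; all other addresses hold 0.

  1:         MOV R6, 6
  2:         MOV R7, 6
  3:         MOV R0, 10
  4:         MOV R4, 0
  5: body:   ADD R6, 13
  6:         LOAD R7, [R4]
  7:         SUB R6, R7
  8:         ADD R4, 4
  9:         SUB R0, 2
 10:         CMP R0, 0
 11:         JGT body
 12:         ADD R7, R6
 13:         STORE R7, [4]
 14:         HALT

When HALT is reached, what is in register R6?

R6=6
R7=6
R0=10
R4=0
R6=6+13=19
R7=M[0]=6
R6=19-6=13
R4=0+4=4
R0=10-2=8
CMP R0, 0  (cmp 8,0)
JGT body: taken
R6=13+13=26
R7=M[4]=20
R6=26-20=6
R4=4+4=8
R0=8-2=6
CMP R0, 0  (cmp 6,0)
JGT body: taken
R6=6+13=19
R7=M[8]=9
R6=19-9=10
R4=8+4=12
R0=6-2=4
CMP R0, 0  (cmp 4,0)
JGT body: taken
R6=10+13=23
R7=M[12]=3
R6=23-3=20
R4=12+4=16
R0=4-2=2
CMP R0, 0  (cmp 2,0)
JGT body: taken
R6=20+13=33
R7=M[16]=25
R6=33-25=8
R4=16+4=20
R0=2-2=0
CMP R0, 0  (cmp 0,0)
JGT body: not taken
R7=25+8=33
STORE R7, [4] → M[4]=33
halt.

8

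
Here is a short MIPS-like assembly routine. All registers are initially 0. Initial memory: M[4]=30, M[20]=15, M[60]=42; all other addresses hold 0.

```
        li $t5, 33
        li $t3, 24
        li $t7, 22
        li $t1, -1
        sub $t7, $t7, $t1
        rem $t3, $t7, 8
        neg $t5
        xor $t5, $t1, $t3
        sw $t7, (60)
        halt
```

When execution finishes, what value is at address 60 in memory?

23

after li $t5, 33: $t5=33
after li $t3, 24: $t3=24
after li $t7, 22: $t7=22
after li $t1, -1: $t1=-1
after sub $t7, $t7, $t1: $t7=22-(-1)=23
after rem $t3, $t7, 8: $t3=23%8=7
after neg $t5: $t5=-(33)=-33
after xor $t5, $t1, $t3: $t5=(-1)^7=-8
sw $t7, (60) → M[60]=23
halt.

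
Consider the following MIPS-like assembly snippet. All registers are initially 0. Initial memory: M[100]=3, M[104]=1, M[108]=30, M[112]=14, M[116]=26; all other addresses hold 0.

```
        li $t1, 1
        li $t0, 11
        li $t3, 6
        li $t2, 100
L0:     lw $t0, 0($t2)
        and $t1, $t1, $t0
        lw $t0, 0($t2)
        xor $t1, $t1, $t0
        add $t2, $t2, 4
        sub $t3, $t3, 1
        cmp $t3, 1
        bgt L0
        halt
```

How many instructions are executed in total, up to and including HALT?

45

$t1=1
$t0=11
$t3=6
$t2=100
$t0=M[100]=3
$t1=1&3=1
$t0=M[100]=3
$t1=1^3=2
$t2=100+4=104
$t3=6-1=5
cmp $t3, 1  (cmp 5,1)
bgt L0: taken
$t0=M[104]=1
$t1=2&1=0
$t0=M[104]=1
$t1=0^1=1
$t2=104+4=108
$t3=5-1=4
cmp $t3, 1  (cmp 4,1)
bgt L0: taken
$t0=M[108]=30
$t1=1&30=0
$t0=M[108]=30
$t1=0^30=30
$t2=108+4=112
$t3=4-1=3
cmp $t3, 1  (cmp 3,1)
bgt L0: taken
$t0=M[112]=14
$t1=30&14=14
$t0=M[112]=14
$t1=14^14=0
$t2=112+4=116
$t3=3-1=2
cmp $t3, 1  (cmp 2,1)
bgt L0: taken
$t0=M[116]=26
$t1=0&26=0
$t0=M[116]=26
$t1=0^26=26
$t2=116+4=120
$t3=2-1=1
cmp $t3, 1  (cmp 1,1)
bgt L0: not taken
halt.
Total executed instructions: 45.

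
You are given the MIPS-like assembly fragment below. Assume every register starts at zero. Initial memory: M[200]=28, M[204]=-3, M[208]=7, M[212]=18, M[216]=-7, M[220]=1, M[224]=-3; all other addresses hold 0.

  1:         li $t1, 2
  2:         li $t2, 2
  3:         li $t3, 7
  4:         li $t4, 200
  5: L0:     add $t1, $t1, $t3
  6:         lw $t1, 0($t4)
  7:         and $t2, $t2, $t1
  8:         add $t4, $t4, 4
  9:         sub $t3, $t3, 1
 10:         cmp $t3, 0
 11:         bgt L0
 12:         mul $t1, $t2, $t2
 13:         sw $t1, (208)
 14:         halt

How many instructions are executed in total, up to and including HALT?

li $t1, 2 → $t1=2
li $t2, 2 → $t2=2
li $t3, 7 → $t3=7
li $t4, 200 → $t4=200
add $t1, $t1, $t3 → $t1=2+7=9
lw $t1, 0($t4) → $t1=M[200]=28
and $t2, $t2, $t1 → $t2=2&28=0
add $t4, $t4, 4 → $t4=200+4=204
sub $t3, $t3, 1 → $t3=7-1=6
cmp $t3, 0  (cmp 6,0)
bgt L0: taken
add $t1, $t1, $t3 → $t1=28+6=34
lw $t1, 0($t4) → $t1=M[204]=-3
and $t2, $t2, $t1 → $t2=0&(-3)=0
add $t4, $t4, 4 → $t4=204+4=208
sub $t3, $t3, 1 → $t3=6-1=5
cmp $t3, 0  (cmp 5,0)
bgt L0: taken
add $t1, $t1, $t3 → $t1=(-3)+5=2
lw $t1, 0($t4) → $t1=M[208]=7
and $t2, $t2, $t1 → $t2=0&7=0
add $t4, $t4, 4 → $t4=208+4=212
sub $t3, $t3, 1 → $t3=5-1=4
cmp $t3, 0  (cmp 4,0)
bgt L0: taken
add $t1, $t1, $t3 → $t1=7+4=11
lw $t1, 0($t4) → $t1=M[212]=18
and $t2, $t2, $t1 → $t2=0&18=0
add $t4, $t4, 4 → $t4=212+4=216
sub $t3, $t3, 1 → $t3=4-1=3
cmp $t3, 0  (cmp 3,0)
bgt L0: taken
add $t1, $t1, $t3 → $t1=18+3=21
lw $t1, 0($t4) → $t1=M[216]=-7
and $t2, $t2, $t1 → $t2=0&(-7)=0
add $t4, $t4, 4 → $t4=216+4=220
sub $t3, $t3, 1 → $t3=3-1=2
cmp $t3, 0  (cmp 2,0)
bgt L0: taken
add $t1, $t1, $t3 → $t1=(-7)+2=-5
lw $t1, 0($t4) → $t1=M[220]=1
and $t2, $t2, $t1 → $t2=0&1=0
add $t4, $t4, 4 → $t4=220+4=224
sub $t3, $t3, 1 → $t3=2-1=1
cmp $t3, 0  (cmp 1,0)
bgt L0: taken
add $t1, $t1, $t3 → $t1=1+1=2
lw $t1, 0($t4) → $t1=M[224]=-3
and $t2, $t2, $t1 → $t2=0&(-3)=0
add $t4, $t4, 4 → $t4=224+4=228
sub $t3, $t3, 1 → $t3=1-1=0
cmp $t3, 0  (cmp 0,0)
bgt L0: not taken
mul $t1, $t2, $t2 → $t1=0*0=0
sw $t1, (208) → M[208]=0
halt.
Total executed instructions: 56.

56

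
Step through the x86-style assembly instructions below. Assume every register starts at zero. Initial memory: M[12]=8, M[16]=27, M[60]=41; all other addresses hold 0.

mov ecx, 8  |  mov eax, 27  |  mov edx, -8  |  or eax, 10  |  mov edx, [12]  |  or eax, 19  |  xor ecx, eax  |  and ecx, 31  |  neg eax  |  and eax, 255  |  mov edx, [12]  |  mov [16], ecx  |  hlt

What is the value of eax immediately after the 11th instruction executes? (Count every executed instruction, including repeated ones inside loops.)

229

ecx=8
eax=27
edx=-8
eax=27|10=27
edx=M[12]=8
eax=27|19=27
ecx=8^27=19
ecx=19&31=19
eax=-(27)=-27
eax=(-27)&255=229
edx=M[12]=8
After step 11: eax = 229.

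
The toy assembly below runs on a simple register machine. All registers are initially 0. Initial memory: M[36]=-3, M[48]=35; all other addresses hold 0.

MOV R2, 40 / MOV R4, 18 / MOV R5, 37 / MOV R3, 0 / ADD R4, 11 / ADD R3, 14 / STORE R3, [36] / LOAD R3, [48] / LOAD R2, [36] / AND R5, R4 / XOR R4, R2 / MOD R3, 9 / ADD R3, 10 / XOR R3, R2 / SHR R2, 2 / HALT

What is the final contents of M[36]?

MOV R2, 40 → R2=40
MOV R4, 18 → R4=18
MOV R5, 37 → R5=37
MOV R3, 0 → R3=0
ADD R4, 11 → R4=18+11=29
ADD R3, 14 → R3=0+14=14
STORE R3, [36] → M[36]=14
LOAD R3, [48] → R3=M[48]=35
LOAD R2, [36] → R2=M[36]=14
AND R5, R4 → R5=37&29=5
XOR R4, R2 → R4=29^14=19
MOD R3, 9 → R3=35%9=8
ADD R3, 10 → R3=8+10=18
XOR R3, R2 → R3=18^14=28
SHR R2, 2 → R2=14>>2=3
halt.

14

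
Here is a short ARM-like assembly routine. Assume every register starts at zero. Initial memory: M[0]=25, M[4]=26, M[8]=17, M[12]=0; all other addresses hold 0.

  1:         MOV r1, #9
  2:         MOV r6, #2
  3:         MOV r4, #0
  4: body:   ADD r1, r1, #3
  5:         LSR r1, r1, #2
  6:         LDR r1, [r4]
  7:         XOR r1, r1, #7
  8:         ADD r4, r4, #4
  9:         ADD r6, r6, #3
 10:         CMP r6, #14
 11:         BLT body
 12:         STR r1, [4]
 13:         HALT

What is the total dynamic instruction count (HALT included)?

MOV r1, #9 → r1=9
MOV r6, #2 → r6=2
MOV r4, #0 → r4=0
ADD r1, r1, #3 → r1=9+3=12
LSR r1, r1, #2 → r1=12>>2=3
LDR r1, [r4] → r1=M[0]=25
XOR r1, r1, #7 → r1=25^7=30
ADD r4, r4, #4 → r4=0+4=4
ADD r6, r6, #3 → r6=2+3=5
CMP r6, #14  (cmp 5,14)
BLT body: taken
ADD r1, r1, #3 → r1=30+3=33
LSR r1, r1, #2 → r1=33>>2=8
LDR r1, [r4] → r1=M[4]=26
XOR r1, r1, #7 → r1=26^7=29
ADD r4, r4, #4 → r4=4+4=8
ADD r6, r6, #3 → r6=5+3=8
CMP r6, #14  (cmp 8,14)
BLT body: taken
ADD r1, r1, #3 → r1=29+3=32
LSR r1, r1, #2 → r1=32>>2=8
LDR r1, [r4] → r1=M[8]=17
XOR r1, r1, #7 → r1=17^7=22
ADD r4, r4, #4 → r4=8+4=12
ADD r6, r6, #3 → r6=8+3=11
CMP r6, #14  (cmp 11,14)
BLT body: taken
ADD r1, r1, #3 → r1=22+3=25
LSR r1, r1, #2 → r1=25>>2=6
LDR r1, [r4] → r1=M[12]=0
XOR r1, r1, #7 → r1=0^7=7
ADD r4, r4, #4 → r4=12+4=16
ADD r6, r6, #3 → r6=11+3=14
CMP r6, #14  (cmp 14,14)
BLT body: not taken
STR r1, [4] → M[4]=7
halt.
Total executed instructions: 37.

37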